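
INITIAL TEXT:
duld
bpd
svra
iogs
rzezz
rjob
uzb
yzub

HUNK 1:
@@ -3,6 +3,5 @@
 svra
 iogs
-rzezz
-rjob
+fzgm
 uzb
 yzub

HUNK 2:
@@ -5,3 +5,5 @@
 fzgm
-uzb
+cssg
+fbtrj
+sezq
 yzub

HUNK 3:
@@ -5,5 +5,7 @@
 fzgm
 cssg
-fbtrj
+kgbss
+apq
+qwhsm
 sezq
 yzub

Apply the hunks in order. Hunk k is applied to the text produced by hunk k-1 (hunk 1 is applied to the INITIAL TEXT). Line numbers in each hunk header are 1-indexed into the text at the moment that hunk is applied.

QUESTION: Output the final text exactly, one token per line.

Answer: duld
bpd
svra
iogs
fzgm
cssg
kgbss
apq
qwhsm
sezq
yzub

Derivation:
Hunk 1: at line 3 remove [rzezz,rjob] add [fzgm] -> 7 lines: duld bpd svra iogs fzgm uzb yzub
Hunk 2: at line 5 remove [uzb] add [cssg,fbtrj,sezq] -> 9 lines: duld bpd svra iogs fzgm cssg fbtrj sezq yzub
Hunk 3: at line 5 remove [fbtrj] add [kgbss,apq,qwhsm] -> 11 lines: duld bpd svra iogs fzgm cssg kgbss apq qwhsm sezq yzub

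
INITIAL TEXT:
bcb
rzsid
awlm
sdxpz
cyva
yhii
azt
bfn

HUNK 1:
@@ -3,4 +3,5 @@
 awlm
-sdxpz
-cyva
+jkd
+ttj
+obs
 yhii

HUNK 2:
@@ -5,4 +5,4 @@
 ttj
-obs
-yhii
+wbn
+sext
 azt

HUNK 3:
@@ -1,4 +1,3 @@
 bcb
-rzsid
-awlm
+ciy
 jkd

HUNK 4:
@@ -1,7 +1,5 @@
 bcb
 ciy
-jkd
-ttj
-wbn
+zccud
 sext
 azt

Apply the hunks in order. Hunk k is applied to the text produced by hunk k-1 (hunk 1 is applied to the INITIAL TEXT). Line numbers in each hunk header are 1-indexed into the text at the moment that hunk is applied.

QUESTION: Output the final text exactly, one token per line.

Answer: bcb
ciy
zccud
sext
azt
bfn

Derivation:
Hunk 1: at line 3 remove [sdxpz,cyva] add [jkd,ttj,obs] -> 9 lines: bcb rzsid awlm jkd ttj obs yhii azt bfn
Hunk 2: at line 5 remove [obs,yhii] add [wbn,sext] -> 9 lines: bcb rzsid awlm jkd ttj wbn sext azt bfn
Hunk 3: at line 1 remove [rzsid,awlm] add [ciy] -> 8 lines: bcb ciy jkd ttj wbn sext azt bfn
Hunk 4: at line 1 remove [jkd,ttj,wbn] add [zccud] -> 6 lines: bcb ciy zccud sext azt bfn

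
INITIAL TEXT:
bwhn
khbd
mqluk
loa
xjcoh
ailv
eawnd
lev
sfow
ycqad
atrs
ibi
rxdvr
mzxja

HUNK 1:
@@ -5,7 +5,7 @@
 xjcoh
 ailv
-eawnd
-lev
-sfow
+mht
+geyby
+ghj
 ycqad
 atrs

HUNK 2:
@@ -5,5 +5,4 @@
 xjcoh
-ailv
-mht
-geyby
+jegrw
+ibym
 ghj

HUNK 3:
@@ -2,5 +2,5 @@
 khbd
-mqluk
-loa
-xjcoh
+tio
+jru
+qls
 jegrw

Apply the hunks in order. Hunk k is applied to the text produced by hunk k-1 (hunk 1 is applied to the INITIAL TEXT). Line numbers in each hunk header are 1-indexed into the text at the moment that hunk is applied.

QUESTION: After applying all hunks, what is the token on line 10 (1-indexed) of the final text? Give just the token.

Answer: atrs

Derivation:
Hunk 1: at line 5 remove [eawnd,lev,sfow] add [mht,geyby,ghj] -> 14 lines: bwhn khbd mqluk loa xjcoh ailv mht geyby ghj ycqad atrs ibi rxdvr mzxja
Hunk 2: at line 5 remove [ailv,mht,geyby] add [jegrw,ibym] -> 13 lines: bwhn khbd mqluk loa xjcoh jegrw ibym ghj ycqad atrs ibi rxdvr mzxja
Hunk 3: at line 2 remove [mqluk,loa,xjcoh] add [tio,jru,qls] -> 13 lines: bwhn khbd tio jru qls jegrw ibym ghj ycqad atrs ibi rxdvr mzxja
Final line 10: atrs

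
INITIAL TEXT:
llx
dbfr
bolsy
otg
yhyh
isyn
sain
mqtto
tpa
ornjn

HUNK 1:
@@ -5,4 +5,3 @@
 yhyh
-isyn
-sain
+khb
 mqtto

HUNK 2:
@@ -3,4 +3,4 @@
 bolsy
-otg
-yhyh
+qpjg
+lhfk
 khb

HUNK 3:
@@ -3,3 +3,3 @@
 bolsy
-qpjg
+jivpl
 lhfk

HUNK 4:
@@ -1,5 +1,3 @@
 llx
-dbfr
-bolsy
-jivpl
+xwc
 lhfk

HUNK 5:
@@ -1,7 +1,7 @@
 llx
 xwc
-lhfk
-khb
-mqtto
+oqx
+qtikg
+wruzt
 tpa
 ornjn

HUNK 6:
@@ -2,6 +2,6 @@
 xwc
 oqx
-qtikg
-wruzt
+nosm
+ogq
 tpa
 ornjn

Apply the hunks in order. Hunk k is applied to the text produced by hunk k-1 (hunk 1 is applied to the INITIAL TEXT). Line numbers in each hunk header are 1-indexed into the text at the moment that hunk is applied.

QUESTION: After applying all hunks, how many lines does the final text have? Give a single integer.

Hunk 1: at line 5 remove [isyn,sain] add [khb] -> 9 lines: llx dbfr bolsy otg yhyh khb mqtto tpa ornjn
Hunk 2: at line 3 remove [otg,yhyh] add [qpjg,lhfk] -> 9 lines: llx dbfr bolsy qpjg lhfk khb mqtto tpa ornjn
Hunk 3: at line 3 remove [qpjg] add [jivpl] -> 9 lines: llx dbfr bolsy jivpl lhfk khb mqtto tpa ornjn
Hunk 4: at line 1 remove [dbfr,bolsy,jivpl] add [xwc] -> 7 lines: llx xwc lhfk khb mqtto tpa ornjn
Hunk 5: at line 1 remove [lhfk,khb,mqtto] add [oqx,qtikg,wruzt] -> 7 lines: llx xwc oqx qtikg wruzt tpa ornjn
Hunk 6: at line 2 remove [qtikg,wruzt] add [nosm,ogq] -> 7 lines: llx xwc oqx nosm ogq tpa ornjn
Final line count: 7

Answer: 7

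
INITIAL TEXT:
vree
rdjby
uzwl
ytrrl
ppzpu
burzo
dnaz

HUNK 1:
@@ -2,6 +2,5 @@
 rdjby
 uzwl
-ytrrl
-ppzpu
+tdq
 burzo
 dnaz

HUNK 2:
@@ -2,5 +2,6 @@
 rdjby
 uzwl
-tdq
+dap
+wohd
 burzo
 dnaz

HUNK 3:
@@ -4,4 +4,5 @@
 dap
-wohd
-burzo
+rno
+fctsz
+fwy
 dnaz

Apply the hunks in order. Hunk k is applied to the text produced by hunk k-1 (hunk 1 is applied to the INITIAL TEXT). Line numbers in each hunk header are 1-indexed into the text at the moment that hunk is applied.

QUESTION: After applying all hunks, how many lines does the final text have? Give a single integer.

Hunk 1: at line 2 remove [ytrrl,ppzpu] add [tdq] -> 6 lines: vree rdjby uzwl tdq burzo dnaz
Hunk 2: at line 2 remove [tdq] add [dap,wohd] -> 7 lines: vree rdjby uzwl dap wohd burzo dnaz
Hunk 3: at line 4 remove [wohd,burzo] add [rno,fctsz,fwy] -> 8 lines: vree rdjby uzwl dap rno fctsz fwy dnaz
Final line count: 8

Answer: 8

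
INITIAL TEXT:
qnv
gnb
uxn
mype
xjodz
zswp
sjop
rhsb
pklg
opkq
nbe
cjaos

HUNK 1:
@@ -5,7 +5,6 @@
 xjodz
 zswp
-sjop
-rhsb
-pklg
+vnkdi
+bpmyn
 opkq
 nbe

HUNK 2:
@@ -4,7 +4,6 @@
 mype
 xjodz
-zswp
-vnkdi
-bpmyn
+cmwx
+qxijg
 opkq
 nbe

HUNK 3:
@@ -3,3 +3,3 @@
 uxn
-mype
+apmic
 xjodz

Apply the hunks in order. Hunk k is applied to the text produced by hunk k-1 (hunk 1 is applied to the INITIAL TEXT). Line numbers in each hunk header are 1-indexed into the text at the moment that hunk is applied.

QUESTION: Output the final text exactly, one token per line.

Answer: qnv
gnb
uxn
apmic
xjodz
cmwx
qxijg
opkq
nbe
cjaos

Derivation:
Hunk 1: at line 5 remove [sjop,rhsb,pklg] add [vnkdi,bpmyn] -> 11 lines: qnv gnb uxn mype xjodz zswp vnkdi bpmyn opkq nbe cjaos
Hunk 2: at line 4 remove [zswp,vnkdi,bpmyn] add [cmwx,qxijg] -> 10 lines: qnv gnb uxn mype xjodz cmwx qxijg opkq nbe cjaos
Hunk 3: at line 3 remove [mype] add [apmic] -> 10 lines: qnv gnb uxn apmic xjodz cmwx qxijg opkq nbe cjaos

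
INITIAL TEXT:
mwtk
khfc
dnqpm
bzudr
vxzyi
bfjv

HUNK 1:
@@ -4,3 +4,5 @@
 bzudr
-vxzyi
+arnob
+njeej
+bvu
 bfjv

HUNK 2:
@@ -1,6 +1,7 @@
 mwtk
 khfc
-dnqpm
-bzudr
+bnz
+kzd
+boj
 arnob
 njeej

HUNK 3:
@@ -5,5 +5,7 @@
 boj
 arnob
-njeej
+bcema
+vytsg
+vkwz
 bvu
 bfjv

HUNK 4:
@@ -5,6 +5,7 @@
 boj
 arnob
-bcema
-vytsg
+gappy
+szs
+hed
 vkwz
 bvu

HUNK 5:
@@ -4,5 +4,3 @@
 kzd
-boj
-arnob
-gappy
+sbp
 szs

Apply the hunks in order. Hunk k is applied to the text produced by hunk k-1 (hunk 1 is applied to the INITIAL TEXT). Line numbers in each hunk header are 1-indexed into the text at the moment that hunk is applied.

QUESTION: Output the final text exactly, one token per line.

Answer: mwtk
khfc
bnz
kzd
sbp
szs
hed
vkwz
bvu
bfjv

Derivation:
Hunk 1: at line 4 remove [vxzyi] add [arnob,njeej,bvu] -> 8 lines: mwtk khfc dnqpm bzudr arnob njeej bvu bfjv
Hunk 2: at line 1 remove [dnqpm,bzudr] add [bnz,kzd,boj] -> 9 lines: mwtk khfc bnz kzd boj arnob njeej bvu bfjv
Hunk 3: at line 5 remove [njeej] add [bcema,vytsg,vkwz] -> 11 lines: mwtk khfc bnz kzd boj arnob bcema vytsg vkwz bvu bfjv
Hunk 4: at line 5 remove [bcema,vytsg] add [gappy,szs,hed] -> 12 lines: mwtk khfc bnz kzd boj arnob gappy szs hed vkwz bvu bfjv
Hunk 5: at line 4 remove [boj,arnob,gappy] add [sbp] -> 10 lines: mwtk khfc bnz kzd sbp szs hed vkwz bvu bfjv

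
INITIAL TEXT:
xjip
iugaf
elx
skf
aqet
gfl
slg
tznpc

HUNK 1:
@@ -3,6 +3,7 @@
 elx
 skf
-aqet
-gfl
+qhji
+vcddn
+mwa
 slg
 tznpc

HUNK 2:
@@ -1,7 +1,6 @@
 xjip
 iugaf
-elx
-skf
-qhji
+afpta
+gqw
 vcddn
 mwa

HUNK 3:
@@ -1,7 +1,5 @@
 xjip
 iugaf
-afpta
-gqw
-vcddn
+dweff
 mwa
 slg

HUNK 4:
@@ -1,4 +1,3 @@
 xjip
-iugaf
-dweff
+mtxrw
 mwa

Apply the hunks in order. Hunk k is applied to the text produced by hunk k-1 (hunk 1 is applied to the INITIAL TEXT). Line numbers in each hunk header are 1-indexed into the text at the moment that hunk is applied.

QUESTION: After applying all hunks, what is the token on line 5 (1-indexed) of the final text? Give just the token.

Hunk 1: at line 3 remove [aqet,gfl] add [qhji,vcddn,mwa] -> 9 lines: xjip iugaf elx skf qhji vcddn mwa slg tznpc
Hunk 2: at line 1 remove [elx,skf,qhji] add [afpta,gqw] -> 8 lines: xjip iugaf afpta gqw vcddn mwa slg tznpc
Hunk 3: at line 1 remove [afpta,gqw,vcddn] add [dweff] -> 6 lines: xjip iugaf dweff mwa slg tznpc
Hunk 4: at line 1 remove [iugaf,dweff] add [mtxrw] -> 5 lines: xjip mtxrw mwa slg tznpc
Final line 5: tznpc

Answer: tznpc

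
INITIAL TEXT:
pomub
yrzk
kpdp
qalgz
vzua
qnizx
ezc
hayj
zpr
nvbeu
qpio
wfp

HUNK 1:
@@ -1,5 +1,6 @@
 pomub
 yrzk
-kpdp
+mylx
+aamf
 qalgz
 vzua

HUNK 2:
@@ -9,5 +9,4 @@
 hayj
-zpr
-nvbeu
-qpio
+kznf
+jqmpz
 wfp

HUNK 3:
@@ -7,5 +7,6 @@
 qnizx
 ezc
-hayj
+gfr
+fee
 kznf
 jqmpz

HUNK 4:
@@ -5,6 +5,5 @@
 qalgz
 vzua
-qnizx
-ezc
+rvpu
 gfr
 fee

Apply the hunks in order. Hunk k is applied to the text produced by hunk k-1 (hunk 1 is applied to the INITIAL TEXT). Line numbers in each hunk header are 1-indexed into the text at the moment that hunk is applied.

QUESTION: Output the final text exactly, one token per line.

Answer: pomub
yrzk
mylx
aamf
qalgz
vzua
rvpu
gfr
fee
kznf
jqmpz
wfp

Derivation:
Hunk 1: at line 1 remove [kpdp] add [mylx,aamf] -> 13 lines: pomub yrzk mylx aamf qalgz vzua qnizx ezc hayj zpr nvbeu qpio wfp
Hunk 2: at line 9 remove [zpr,nvbeu,qpio] add [kznf,jqmpz] -> 12 lines: pomub yrzk mylx aamf qalgz vzua qnizx ezc hayj kznf jqmpz wfp
Hunk 3: at line 7 remove [hayj] add [gfr,fee] -> 13 lines: pomub yrzk mylx aamf qalgz vzua qnizx ezc gfr fee kznf jqmpz wfp
Hunk 4: at line 5 remove [qnizx,ezc] add [rvpu] -> 12 lines: pomub yrzk mylx aamf qalgz vzua rvpu gfr fee kznf jqmpz wfp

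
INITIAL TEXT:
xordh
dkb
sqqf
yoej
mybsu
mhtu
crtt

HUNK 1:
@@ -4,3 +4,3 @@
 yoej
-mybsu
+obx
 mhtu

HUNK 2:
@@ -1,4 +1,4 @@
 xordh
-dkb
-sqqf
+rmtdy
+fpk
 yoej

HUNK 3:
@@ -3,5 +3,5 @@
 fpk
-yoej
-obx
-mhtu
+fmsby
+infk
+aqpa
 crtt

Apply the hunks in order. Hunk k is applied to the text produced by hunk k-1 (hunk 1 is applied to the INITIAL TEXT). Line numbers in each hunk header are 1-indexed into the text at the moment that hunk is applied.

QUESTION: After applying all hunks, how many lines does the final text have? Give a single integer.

Answer: 7

Derivation:
Hunk 1: at line 4 remove [mybsu] add [obx] -> 7 lines: xordh dkb sqqf yoej obx mhtu crtt
Hunk 2: at line 1 remove [dkb,sqqf] add [rmtdy,fpk] -> 7 lines: xordh rmtdy fpk yoej obx mhtu crtt
Hunk 3: at line 3 remove [yoej,obx,mhtu] add [fmsby,infk,aqpa] -> 7 lines: xordh rmtdy fpk fmsby infk aqpa crtt
Final line count: 7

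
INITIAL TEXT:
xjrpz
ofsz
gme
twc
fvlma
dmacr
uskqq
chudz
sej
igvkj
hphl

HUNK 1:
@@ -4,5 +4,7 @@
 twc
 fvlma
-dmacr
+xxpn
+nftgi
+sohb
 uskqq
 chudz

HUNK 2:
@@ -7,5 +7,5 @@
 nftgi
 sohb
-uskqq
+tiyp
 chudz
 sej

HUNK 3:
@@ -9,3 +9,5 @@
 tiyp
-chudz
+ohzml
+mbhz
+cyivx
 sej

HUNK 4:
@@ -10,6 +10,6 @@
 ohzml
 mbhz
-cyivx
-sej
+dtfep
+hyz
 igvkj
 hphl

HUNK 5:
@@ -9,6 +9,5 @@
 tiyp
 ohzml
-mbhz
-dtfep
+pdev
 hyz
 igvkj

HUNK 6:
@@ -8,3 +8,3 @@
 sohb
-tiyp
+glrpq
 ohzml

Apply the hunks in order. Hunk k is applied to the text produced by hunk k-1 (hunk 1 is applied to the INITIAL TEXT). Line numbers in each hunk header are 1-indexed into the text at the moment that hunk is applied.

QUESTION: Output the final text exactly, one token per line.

Answer: xjrpz
ofsz
gme
twc
fvlma
xxpn
nftgi
sohb
glrpq
ohzml
pdev
hyz
igvkj
hphl

Derivation:
Hunk 1: at line 4 remove [dmacr] add [xxpn,nftgi,sohb] -> 13 lines: xjrpz ofsz gme twc fvlma xxpn nftgi sohb uskqq chudz sej igvkj hphl
Hunk 2: at line 7 remove [uskqq] add [tiyp] -> 13 lines: xjrpz ofsz gme twc fvlma xxpn nftgi sohb tiyp chudz sej igvkj hphl
Hunk 3: at line 9 remove [chudz] add [ohzml,mbhz,cyivx] -> 15 lines: xjrpz ofsz gme twc fvlma xxpn nftgi sohb tiyp ohzml mbhz cyivx sej igvkj hphl
Hunk 4: at line 10 remove [cyivx,sej] add [dtfep,hyz] -> 15 lines: xjrpz ofsz gme twc fvlma xxpn nftgi sohb tiyp ohzml mbhz dtfep hyz igvkj hphl
Hunk 5: at line 9 remove [mbhz,dtfep] add [pdev] -> 14 lines: xjrpz ofsz gme twc fvlma xxpn nftgi sohb tiyp ohzml pdev hyz igvkj hphl
Hunk 6: at line 8 remove [tiyp] add [glrpq] -> 14 lines: xjrpz ofsz gme twc fvlma xxpn nftgi sohb glrpq ohzml pdev hyz igvkj hphl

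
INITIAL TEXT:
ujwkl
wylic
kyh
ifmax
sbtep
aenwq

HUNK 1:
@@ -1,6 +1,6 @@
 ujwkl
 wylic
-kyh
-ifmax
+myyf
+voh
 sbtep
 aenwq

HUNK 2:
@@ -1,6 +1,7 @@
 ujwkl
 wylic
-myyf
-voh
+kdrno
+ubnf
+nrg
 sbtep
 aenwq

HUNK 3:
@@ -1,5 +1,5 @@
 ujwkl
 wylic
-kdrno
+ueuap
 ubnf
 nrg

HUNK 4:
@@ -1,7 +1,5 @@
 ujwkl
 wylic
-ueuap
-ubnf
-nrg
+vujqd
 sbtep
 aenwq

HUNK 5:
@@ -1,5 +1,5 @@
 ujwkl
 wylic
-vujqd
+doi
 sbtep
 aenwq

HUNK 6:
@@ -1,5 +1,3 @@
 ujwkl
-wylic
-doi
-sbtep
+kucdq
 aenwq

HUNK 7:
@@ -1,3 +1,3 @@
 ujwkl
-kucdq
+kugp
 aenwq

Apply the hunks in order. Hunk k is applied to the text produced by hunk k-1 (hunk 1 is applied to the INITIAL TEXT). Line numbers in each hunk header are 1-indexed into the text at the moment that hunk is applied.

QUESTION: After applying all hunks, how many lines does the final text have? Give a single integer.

Answer: 3

Derivation:
Hunk 1: at line 1 remove [kyh,ifmax] add [myyf,voh] -> 6 lines: ujwkl wylic myyf voh sbtep aenwq
Hunk 2: at line 1 remove [myyf,voh] add [kdrno,ubnf,nrg] -> 7 lines: ujwkl wylic kdrno ubnf nrg sbtep aenwq
Hunk 3: at line 1 remove [kdrno] add [ueuap] -> 7 lines: ujwkl wylic ueuap ubnf nrg sbtep aenwq
Hunk 4: at line 1 remove [ueuap,ubnf,nrg] add [vujqd] -> 5 lines: ujwkl wylic vujqd sbtep aenwq
Hunk 5: at line 1 remove [vujqd] add [doi] -> 5 lines: ujwkl wylic doi sbtep aenwq
Hunk 6: at line 1 remove [wylic,doi,sbtep] add [kucdq] -> 3 lines: ujwkl kucdq aenwq
Hunk 7: at line 1 remove [kucdq] add [kugp] -> 3 lines: ujwkl kugp aenwq
Final line count: 3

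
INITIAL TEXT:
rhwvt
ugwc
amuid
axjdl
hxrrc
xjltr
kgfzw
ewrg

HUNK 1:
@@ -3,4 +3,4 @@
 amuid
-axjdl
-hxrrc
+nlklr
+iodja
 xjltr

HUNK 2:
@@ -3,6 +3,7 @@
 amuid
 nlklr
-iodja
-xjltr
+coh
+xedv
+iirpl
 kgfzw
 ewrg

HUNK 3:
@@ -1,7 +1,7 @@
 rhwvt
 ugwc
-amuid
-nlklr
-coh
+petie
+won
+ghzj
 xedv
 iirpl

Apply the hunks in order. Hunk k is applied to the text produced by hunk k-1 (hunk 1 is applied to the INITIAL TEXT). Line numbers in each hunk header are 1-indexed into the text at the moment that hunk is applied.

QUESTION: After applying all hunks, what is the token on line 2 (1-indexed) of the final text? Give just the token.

Answer: ugwc

Derivation:
Hunk 1: at line 3 remove [axjdl,hxrrc] add [nlklr,iodja] -> 8 lines: rhwvt ugwc amuid nlklr iodja xjltr kgfzw ewrg
Hunk 2: at line 3 remove [iodja,xjltr] add [coh,xedv,iirpl] -> 9 lines: rhwvt ugwc amuid nlklr coh xedv iirpl kgfzw ewrg
Hunk 3: at line 1 remove [amuid,nlklr,coh] add [petie,won,ghzj] -> 9 lines: rhwvt ugwc petie won ghzj xedv iirpl kgfzw ewrg
Final line 2: ugwc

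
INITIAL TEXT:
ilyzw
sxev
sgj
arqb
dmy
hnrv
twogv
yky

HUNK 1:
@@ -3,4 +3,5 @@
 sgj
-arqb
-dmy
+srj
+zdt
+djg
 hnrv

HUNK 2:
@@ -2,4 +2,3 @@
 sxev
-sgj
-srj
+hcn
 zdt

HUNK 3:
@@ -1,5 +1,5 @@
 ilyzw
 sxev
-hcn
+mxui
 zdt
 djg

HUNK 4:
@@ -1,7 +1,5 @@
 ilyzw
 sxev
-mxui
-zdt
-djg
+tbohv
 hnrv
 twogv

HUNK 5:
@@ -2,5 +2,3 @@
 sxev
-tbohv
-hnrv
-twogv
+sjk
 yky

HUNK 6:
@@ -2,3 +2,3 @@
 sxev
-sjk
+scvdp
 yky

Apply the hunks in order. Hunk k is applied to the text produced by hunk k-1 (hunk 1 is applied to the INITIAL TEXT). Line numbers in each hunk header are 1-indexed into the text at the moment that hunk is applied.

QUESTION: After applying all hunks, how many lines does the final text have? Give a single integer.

Answer: 4

Derivation:
Hunk 1: at line 3 remove [arqb,dmy] add [srj,zdt,djg] -> 9 lines: ilyzw sxev sgj srj zdt djg hnrv twogv yky
Hunk 2: at line 2 remove [sgj,srj] add [hcn] -> 8 lines: ilyzw sxev hcn zdt djg hnrv twogv yky
Hunk 3: at line 1 remove [hcn] add [mxui] -> 8 lines: ilyzw sxev mxui zdt djg hnrv twogv yky
Hunk 4: at line 1 remove [mxui,zdt,djg] add [tbohv] -> 6 lines: ilyzw sxev tbohv hnrv twogv yky
Hunk 5: at line 2 remove [tbohv,hnrv,twogv] add [sjk] -> 4 lines: ilyzw sxev sjk yky
Hunk 6: at line 2 remove [sjk] add [scvdp] -> 4 lines: ilyzw sxev scvdp yky
Final line count: 4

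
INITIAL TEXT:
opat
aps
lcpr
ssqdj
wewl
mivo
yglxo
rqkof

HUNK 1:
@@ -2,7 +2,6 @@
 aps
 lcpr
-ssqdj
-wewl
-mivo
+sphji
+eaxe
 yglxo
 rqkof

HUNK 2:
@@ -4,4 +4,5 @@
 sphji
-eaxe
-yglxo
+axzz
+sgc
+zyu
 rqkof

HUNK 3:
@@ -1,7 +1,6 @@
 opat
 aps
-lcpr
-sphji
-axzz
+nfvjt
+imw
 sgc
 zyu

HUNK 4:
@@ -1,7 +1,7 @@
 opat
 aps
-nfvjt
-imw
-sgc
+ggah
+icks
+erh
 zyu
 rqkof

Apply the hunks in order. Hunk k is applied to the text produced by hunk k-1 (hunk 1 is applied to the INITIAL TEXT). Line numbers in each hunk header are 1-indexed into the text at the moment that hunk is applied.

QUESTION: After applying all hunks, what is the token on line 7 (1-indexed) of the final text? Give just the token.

Hunk 1: at line 2 remove [ssqdj,wewl,mivo] add [sphji,eaxe] -> 7 lines: opat aps lcpr sphji eaxe yglxo rqkof
Hunk 2: at line 4 remove [eaxe,yglxo] add [axzz,sgc,zyu] -> 8 lines: opat aps lcpr sphji axzz sgc zyu rqkof
Hunk 3: at line 1 remove [lcpr,sphji,axzz] add [nfvjt,imw] -> 7 lines: opat aps nfvjt imw sgc zyu rqkof
Hunk 4: at line 1 remove [nfvjt,imw,sgc] add [ggah,icks,erh] -> 7 lines: opat aps ggah icks erh zyu rqkof
Final line 7: rqkof

Answer: rqkof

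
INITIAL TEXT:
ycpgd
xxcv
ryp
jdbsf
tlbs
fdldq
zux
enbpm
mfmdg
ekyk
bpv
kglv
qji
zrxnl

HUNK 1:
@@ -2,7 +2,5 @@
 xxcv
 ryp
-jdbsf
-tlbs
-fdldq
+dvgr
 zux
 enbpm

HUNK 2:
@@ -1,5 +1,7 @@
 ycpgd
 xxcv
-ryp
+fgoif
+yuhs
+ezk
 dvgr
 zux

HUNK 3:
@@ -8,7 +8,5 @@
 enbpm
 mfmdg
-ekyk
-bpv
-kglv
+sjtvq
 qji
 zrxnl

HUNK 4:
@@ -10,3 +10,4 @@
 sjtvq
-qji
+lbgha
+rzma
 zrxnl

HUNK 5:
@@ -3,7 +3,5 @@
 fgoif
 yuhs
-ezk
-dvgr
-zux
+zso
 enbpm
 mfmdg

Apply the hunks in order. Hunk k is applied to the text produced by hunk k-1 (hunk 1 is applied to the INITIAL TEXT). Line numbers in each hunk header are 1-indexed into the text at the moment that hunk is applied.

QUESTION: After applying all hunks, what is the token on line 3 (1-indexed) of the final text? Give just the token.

Answer: fgoif

Derivation:
Hunk 1: at line 2 remove [jdbsf,tlbs,fdldq] add [dvgr] -> 12 lines: ycpgd xxcv ryp dvgr zux enbpm mfmdg ekyk bpv kglv qji zrxnl
Hunk 2: at line 1 remove [ryp] add [fgoif,yuhs,ezk] -> 14 lines: ycpgd xxcv fgoif yuhs ezk dvgr zux enbpm mfmdg ekyk bpv kglv qji zrxnl
Hunk 3: at line 8 remove [ekyk,bpv,kglv] add [sjtvq] -> 12 lines: ycpgd xxcv fgoif yuhs ezk dvgr zux enbpm mfmdg sjtvq qji zrxnl
Hunk 4: at line 10 remove [qji] add [lbgha,rzma] -> 13 lines: ycpgd xxcv fgoif yuhs ezk dvgr zux enbpm mfmdg sjtvq lbgha rzma zrxnl
Hunk 5: at line 3 remove [ezk,dvgr,zux] add [zso] -> 11 lines: ycpgd xxcv fgoif yuhs zso enbpm mfmdg sjtvq lbgha rzma zrxnl
Final line 3: fgoif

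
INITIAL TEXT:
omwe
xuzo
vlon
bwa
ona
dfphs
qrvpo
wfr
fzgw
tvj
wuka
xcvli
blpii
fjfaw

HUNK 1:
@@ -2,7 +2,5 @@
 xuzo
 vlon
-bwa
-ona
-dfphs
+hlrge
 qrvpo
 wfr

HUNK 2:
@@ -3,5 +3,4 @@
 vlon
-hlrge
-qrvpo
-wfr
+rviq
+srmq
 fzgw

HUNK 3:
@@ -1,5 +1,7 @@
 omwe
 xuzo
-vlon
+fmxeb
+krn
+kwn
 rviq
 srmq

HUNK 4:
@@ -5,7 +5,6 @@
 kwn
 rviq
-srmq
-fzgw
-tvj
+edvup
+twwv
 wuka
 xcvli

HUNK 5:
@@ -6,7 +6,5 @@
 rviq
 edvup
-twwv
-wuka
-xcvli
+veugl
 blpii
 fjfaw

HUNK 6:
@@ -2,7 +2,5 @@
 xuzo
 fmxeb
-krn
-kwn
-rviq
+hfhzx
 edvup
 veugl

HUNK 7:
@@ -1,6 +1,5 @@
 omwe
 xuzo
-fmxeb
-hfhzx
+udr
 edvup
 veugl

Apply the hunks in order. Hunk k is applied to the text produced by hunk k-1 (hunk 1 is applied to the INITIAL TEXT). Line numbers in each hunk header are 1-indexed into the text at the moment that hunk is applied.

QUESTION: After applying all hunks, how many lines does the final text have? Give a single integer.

Answer: 7

Derivation:
Hunk 1: at line 2 remove [bwa,ona,dfphs] add [hlrge] -> 12 lines: omwe xuzo vlon hlrge qrvpo wfr fzgw tvj wuka xcvli blpii fjfaw
Hunk 2: at line 3 remove [hlrge,qrvpo,wfr] add [rviq,srmq] -> 11 lines: omwe xuzo vlon rviq srmq fzgw tvj wuka xcvli blpii fjfaw
Hunk 3: at line 1 remove [vlon] add [fmxeb,krn,kwn] -> 13 lines: omwe xuzo fmxeb krn kwn rviq srmq fzgw tvj wuka xcvli blpii fjfaw
Hunk 4: at line 5 remove [srmq,fzgw,tvj] add [edvup,twwv] -> 12 lines: omwe xuzo fmxeb krn kwn rviq edvup twwv wuka xcvli blpii fjfaw
Hunk 5: at line 6 remove [twwv,wuka,xcvli] add [veugl] -> 10 lines: omwe xuzo fmxeb krn kwn rviq edvup veugl blpii fjfaw
Hunk 6: at line 2 remove [krn,kwn,rviq] add [hfhzx] -> 8 lines: omwe xuzo fmxeb hfhzx edvup veugl blpii fjfaw
Hunk 7: at line 1 remove [fmxeb,hfhzx] add [udr] -> 7 lines: omwe xuzo udr edvup veugl blpii fjfaw
Final line count: 7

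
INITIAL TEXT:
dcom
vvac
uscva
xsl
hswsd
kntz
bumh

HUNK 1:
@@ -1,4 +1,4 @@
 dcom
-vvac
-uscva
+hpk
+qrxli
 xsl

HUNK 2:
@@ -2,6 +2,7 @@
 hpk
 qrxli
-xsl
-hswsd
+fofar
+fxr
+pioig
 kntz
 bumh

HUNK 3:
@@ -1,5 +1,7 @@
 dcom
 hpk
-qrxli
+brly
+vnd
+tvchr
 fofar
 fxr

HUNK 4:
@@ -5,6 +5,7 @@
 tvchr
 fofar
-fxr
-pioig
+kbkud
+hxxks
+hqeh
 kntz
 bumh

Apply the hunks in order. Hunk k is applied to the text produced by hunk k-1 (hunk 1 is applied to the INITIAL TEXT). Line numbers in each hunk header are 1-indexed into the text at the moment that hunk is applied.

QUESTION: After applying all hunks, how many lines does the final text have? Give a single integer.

Answer: 11

Derivation:
Hunk 1: at line 1 remove [vvac,uscva] add [hpk,qrxli] -> 7 lines: dcom hpk qrxli xsl hswsd kntz bumh
Hunk 2: at line 2 remove [xsl,hswsd] add [fofar,fxr,pioig] -> 8 lines: dcom hpk qrxli fofar fxr pioig kntz bumh
Hunk 3: at line 1 remove [qrxli] add [brly,vnd,tvchr] -> 10 lines: dcom hpk brly vnd tvchr fofar fxr pioig kntz bumh
Hunk 4: at line 5 remove [fxr,pioig] add [kbkud,hxxks,hqeh] -> 11 lines: dcom hpk brly vnd tvchr fofar kbkud hxxks hqeh kntz bumh
Final line count: 11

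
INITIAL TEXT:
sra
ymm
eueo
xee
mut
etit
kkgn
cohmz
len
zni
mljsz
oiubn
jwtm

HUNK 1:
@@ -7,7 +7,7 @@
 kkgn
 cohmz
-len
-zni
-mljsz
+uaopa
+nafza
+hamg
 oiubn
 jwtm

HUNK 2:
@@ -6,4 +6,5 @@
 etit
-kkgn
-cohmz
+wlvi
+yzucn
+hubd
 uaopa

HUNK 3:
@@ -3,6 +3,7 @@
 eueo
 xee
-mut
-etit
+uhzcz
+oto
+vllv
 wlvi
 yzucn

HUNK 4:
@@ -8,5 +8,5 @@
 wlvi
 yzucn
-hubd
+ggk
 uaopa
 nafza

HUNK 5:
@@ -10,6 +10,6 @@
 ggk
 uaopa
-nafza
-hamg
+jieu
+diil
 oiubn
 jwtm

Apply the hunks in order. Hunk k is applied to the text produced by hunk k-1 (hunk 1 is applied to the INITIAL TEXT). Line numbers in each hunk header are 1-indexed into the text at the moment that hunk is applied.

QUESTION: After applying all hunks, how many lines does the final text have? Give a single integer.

Hunk 1: at line 7 remove [len,zni,mljsz] add [uaopa,nafza,hamg] -> 13 lines: sra ymm eueo xee mut etit kkgn cohmz uaopa nafza hamg oiubn jwtm
Hunk 2: at line 6 remove [kkgn,cohmz] add [wlvi,yzucn,hubd] -> 14 lines: sra ymm eueo xee mut etit wlvi yzucn hubd uaopa nafza hamg oiubn jwtm
Hunk 3: at line 3 remove [mut,etit] add [uhzcz,oto,vllv] -> 15 lines: sra ymm eueo xee uhzcz oto vllv wlvi yzucn hubd uaopa nafza hamg oiubn jwtm
Hunk 4: at line 8 remove [hubd] add [ggk] -> 15 lines: sra ymm eueo xee uhzcz oto vllv wlvi yzucn ggk uaopa nafza hamg oiubn jwtm
Hunk 5: at line 10 remove [nafza,hamg] add [jieu,diil] -> 15 lines: sra ymm eueo xee uhzcz oto vllv wlvi yzucn ggk uaopa jieu diil oiubn jwtm
Final line count: 15

Answer: 15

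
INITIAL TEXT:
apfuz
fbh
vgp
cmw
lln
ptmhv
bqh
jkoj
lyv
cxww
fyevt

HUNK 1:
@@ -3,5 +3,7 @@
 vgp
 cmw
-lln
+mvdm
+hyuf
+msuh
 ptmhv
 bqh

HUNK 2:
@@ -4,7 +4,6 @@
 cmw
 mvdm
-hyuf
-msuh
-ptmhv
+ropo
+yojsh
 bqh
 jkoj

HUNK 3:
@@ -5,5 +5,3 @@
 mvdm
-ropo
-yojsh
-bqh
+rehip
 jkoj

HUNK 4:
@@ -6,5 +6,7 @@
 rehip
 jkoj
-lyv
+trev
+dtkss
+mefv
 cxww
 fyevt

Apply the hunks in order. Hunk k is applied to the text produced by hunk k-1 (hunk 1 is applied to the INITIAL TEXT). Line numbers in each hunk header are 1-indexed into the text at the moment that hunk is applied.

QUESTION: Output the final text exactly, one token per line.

Answer: apfuz
fbh
vgp
cmw
mvdm
rehip
jkoj
trev
dtkss
mefv
cxww
fyevt

Derivation:
Hunk 1: at line 3 remove [lln] add [mvdm,hyuf,msuh] -> 13 lines: apfuz fbh vgp cmw mvdm hyuf msuh ptmhv bqh jkoj lyv cxww fyevt
Hunk 2: at line 4 remove [hyuf,msuh,ptmhv] add [ropo,yojsh] -> 12 lines: apfuz fbh vgp cmw mvdm ropo yojsh bqh jkoj lyv cxww fyevt
Hunk 3: at line 5 remove [ropo,yojsh,bqh] add [rehip] -> 10 lines: apfuz fbh vgp cmw mvdm rehip jkoj lyv cxww fyevt
Hunk 4: at line 6 remove [lyv] add [trev,dtkss,mefv] -> 12 lines: apfuz fbh vgp cmw mvdm rehip jkoj trev dtkss mefv cxww fyevt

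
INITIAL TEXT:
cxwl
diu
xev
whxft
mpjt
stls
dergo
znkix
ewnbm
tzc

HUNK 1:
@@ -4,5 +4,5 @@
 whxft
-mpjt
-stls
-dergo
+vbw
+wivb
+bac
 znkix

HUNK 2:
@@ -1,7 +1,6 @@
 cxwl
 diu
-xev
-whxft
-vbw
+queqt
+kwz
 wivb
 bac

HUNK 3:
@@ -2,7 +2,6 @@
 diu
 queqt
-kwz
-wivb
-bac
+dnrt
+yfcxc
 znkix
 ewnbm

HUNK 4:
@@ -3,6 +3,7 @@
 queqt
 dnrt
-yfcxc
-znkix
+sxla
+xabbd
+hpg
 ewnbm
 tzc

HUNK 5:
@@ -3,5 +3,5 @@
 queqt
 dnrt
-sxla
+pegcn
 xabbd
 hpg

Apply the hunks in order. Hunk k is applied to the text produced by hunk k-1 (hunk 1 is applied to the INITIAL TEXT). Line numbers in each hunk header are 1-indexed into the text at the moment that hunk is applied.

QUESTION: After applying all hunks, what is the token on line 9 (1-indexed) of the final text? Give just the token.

Hunk 1: at line 4 remove [mpjt,stls,dergo] add [vbw,wivb,bac] -> 10 lines: cxwl diu xev whxft vbw wivb bac znkix ewnbm tzc
Hunk 2: at line 1 remove [xev,whxft,vbw] add [queqt,kwz] -> 9 lines: cxwl diu queqt kwz wivb bac znkix ewnbm tzc
Hunk 3: at line 2 remove [kwz,wivb,bac] add [dnrt,yfcxc] -> 8 lines: cxwl diu queqt dnrt yfcxc znkix ewnbm tzc
Hunk 4: at line 3 remove [yfcxc,znkix] add [sxla,xabbd,hpg] -> 9 lines: cxwl diu queqt dnrt sxla xabbd hpg ewnbm tzc
Hunk 5: at line 3 remove [sxla] add [pegcn] -> 9 lines: cxwl diu queqt dnrt pegcn xabbd hpg ewnbm tzc
Final line 9: tzc

Answer: tzc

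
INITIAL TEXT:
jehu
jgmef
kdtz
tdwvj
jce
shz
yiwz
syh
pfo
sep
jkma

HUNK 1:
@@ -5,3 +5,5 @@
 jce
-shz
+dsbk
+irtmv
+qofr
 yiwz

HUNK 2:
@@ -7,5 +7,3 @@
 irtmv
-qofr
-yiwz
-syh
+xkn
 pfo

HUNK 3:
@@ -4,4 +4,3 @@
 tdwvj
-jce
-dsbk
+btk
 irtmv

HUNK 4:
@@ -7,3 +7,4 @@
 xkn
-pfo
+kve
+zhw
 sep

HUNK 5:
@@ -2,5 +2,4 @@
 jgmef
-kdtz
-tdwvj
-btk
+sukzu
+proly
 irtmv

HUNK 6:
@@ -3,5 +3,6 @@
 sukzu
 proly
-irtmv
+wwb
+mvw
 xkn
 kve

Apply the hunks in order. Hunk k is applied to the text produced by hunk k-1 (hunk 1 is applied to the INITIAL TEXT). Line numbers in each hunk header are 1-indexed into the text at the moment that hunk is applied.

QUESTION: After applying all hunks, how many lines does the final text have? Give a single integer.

Answer: 11

Derivation:
Hunk 1: at line 5 remove [shz] add [dsbk,irtmv,qofr] -> 13 lines: jehu jgmef kdtz tdwvj jce dsbk irtmv qofr yiwz syh pfo sep jkma
Hunk 2: at line 7 remove [qofr,yiwz,syh] add [xkn] -> 11 lines: jehu jgmef kdtz tdwvj jce dsbk irtmv xkn pfo sep jkma
Hunk 3: at line 4 remove [jce,dsbk] add [btk] -> 10 lines: jehu jgmef kdtz tdwvj btk irtmv xkn pfo sep jkma
Hunk 4: at line 7 remove [pfo] add [kve,zhw] -> 11 lines: jehu jgmef kdtz tdwvj btk irtmv xkn kve zhw sep jkma
Hunk 5: at line 2 remove [kdtz,tdwvj,btk] add [sukzu,proly] -> 10 lines: jehu jgmef sukzu proly irtmv xkn kve zhw sep jkma
Hunk 6: at line 3 remove [irtmv] add [wwb,mvw] -> 11 lines: jehu jgmef sukzu proly wwb mvw xkn kve zhw sep jkma
Final line count: 11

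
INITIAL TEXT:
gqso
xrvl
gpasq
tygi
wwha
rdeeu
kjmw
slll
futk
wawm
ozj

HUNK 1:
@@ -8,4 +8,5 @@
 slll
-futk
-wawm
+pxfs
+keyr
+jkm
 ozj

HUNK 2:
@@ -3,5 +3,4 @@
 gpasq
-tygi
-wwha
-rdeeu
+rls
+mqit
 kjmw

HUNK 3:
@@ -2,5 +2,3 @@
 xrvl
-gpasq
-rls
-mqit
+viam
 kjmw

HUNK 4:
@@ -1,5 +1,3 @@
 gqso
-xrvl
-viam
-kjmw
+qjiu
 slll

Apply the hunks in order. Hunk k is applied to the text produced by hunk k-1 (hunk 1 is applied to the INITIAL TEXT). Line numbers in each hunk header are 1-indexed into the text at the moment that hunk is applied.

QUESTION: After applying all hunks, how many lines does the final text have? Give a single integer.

Hunk 1: at line 8 remove [futk,wawm] add [pxfs,keyr,jkm] -> 12 lines: gqso xrvl gpasq tygi wwha rdeeu kjmw slll pxfs keyr jkm ozj
Hunk 2: at line 3 remove [tygi,wwha,rdeeu] add [rls,mqit] -> 11 lines: gqso xrvl gpasq rls mqit kjmw slll pxfs keyr jkm ozj
Hunk 3: at line 2 remove [gpasq,rls,mqit] add [viam] -> 9 lines: gqso xrvl viam kjmw slll pxfs keyr jkm ozj
Hunk 4: at line 1 remove [xrvl,viam,kjmw] add [qjiu] -> 7 lines: gqso qjiu slll pxfs keyr jkm ozj
Final line count: 7

Answer: 7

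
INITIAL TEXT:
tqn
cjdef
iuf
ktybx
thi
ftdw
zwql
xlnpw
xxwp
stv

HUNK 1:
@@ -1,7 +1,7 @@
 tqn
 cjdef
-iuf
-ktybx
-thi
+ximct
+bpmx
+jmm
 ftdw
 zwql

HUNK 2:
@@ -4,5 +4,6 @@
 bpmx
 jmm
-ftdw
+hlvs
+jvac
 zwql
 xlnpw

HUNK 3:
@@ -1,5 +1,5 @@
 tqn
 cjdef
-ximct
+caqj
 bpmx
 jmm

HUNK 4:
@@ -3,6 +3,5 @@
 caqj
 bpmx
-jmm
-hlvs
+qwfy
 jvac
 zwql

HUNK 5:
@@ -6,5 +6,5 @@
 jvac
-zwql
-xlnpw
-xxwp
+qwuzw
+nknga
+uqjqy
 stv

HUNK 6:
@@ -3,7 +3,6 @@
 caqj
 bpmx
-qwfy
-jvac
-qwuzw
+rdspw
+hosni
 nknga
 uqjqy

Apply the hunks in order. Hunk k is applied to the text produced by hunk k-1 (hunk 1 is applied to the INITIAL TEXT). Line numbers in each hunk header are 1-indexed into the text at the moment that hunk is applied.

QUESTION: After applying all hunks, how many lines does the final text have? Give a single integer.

Answer: 9

Derivation:
Hunk 1: at line 1 remove [iuf,ktybx,thi] add [ximct,bpmx,jmm] -> 10 lines: tqn cjdef ximct bpmx jmm ftdw zwql xlnpw xxwp stv
Hunk 2: at line 4 remove [ftdw] add [hlvs,jvac] -> 11 lines: tqn cjdef ximct bpmx jmm hlvs jvac zwql xlnpw xxwp stv
Hunk 3: at line 1 remove [ximct] add [caqj] -> 11 lines: tqn cjdef caqj bpmx jmm hlvs jvac zwql xlnpw xxwp stv
Hunk 4: at line 3 remove [jmm,hlvs] add [qwfy] -> 10 lines: tqn cjdef caqj bpmx qwfy jvac zwql xlnpw xxwp stv
Hunk 5: at line 6 remove [zwql,xlnpw,xxwp] add [qwuzw,nknga,uqjqy] -> 10 lines: tqn cjdef caqj bpmx qwfy jvac qwuzw nknga uqjqy stv
Hunk 6: at line 3 remove [qwfy,jvac,qwuzw] add [rdspw,hosni] -> 9 lines: tqn cjdef caqj bpmx rdspw hosni nknga uqjqy stv
Final line count: 9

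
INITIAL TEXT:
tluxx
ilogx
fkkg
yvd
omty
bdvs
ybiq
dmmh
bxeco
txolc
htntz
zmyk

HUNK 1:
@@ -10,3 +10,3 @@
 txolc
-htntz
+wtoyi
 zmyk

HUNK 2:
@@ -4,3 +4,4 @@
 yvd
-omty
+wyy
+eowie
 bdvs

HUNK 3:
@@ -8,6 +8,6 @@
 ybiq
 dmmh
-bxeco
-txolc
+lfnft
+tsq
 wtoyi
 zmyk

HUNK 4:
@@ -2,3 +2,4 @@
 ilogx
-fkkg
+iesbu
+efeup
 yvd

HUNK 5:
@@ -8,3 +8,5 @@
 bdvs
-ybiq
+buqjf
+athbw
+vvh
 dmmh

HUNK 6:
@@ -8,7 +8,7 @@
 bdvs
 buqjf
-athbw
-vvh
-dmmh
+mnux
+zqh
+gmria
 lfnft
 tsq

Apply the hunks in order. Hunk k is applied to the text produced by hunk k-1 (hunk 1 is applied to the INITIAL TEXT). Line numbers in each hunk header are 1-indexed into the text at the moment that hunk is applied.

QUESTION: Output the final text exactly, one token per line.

Answer: tluxx
ilogx
iesbu
efeup
yvd
wyy
eowie
bdvs
buqjf
mnux
zqh
gmria
lfnft
tsq
wtoyi
zmyk

Derivation:
Hunk 1: at line 10 remove [htntz] add [wtoyi] -> 12 lines: tluxx ilogx fkkg yvd omty bdvs ybiq dmmh bxeco txolc wtoyi zmyk
Hunk 2: at line 4 remove [omty] add [wyy,eowie] -> 13 lines: tluxx ilogx fkkg yvd wyy eowie bdvs ybiq dmmh bxeco txolc wtoyi zmyk
Hunk 3: at line 8 remove [bxeco,txolc] add [lfnft,tsq] -> 13 lines: tluxx ilogx fkkg yvd wyy eowie bdvs ybiq dmmh lfnft tsq wtoyi zmyk
Hunk 4: at line 2 remove [fkkg] add [iesbu,efeup] -> 14 lines: tluxx ilogx iesbu efeup yvd wyy eowie bdvs ybiq dmmh lfnft tsq wtoyi zmyk
Hunk 5: at line 8 remove [ybiq] add [buqjf,athbw,vvh] -> 16 lines: tluxx ilogx iesbu efeup yvd wyy eowie bdvs buqjf athbw vvh dmmh lfnft tsq wtoyi zmyk
Hunk 6: at line 8 remove [athbw,vvh,dmmh] add [mnux,zqh,gmria] -> 16 lines: tluxx ilogx iesbu efeup yvd wyy eowie bdvs buqjf mnux zqh gmria lfnft tsq wtoyi zmyk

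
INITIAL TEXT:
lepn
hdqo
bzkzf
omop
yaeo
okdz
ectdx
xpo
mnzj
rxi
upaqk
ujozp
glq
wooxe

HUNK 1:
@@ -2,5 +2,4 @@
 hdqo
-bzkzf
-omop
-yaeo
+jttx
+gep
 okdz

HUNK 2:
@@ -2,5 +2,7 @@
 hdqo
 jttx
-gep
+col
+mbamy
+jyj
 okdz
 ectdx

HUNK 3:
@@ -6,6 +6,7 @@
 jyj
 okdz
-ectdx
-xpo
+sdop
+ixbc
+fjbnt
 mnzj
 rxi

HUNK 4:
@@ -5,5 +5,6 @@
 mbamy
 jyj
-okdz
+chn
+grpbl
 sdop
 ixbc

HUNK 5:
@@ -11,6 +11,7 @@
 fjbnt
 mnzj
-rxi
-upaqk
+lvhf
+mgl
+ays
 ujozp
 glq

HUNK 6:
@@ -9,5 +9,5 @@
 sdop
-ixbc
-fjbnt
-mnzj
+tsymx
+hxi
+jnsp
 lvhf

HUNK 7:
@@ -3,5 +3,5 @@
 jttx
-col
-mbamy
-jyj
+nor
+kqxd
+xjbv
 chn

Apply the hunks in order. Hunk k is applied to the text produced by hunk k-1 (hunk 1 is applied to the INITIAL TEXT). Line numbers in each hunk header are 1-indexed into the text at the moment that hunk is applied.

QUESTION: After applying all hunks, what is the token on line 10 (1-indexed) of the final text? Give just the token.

Hunk 1: at line 2 remove [bzkzf,omop,yaeo] add [jttx,gep] -> 13 lines: lepn hdqo jttx gep okdz ectdx xpo mnzj rxi upaqk ujozp glq wooxe
Hunk 2: at line 2 remove [gep] add [col,mbamy,jyj] -> 15 lines: lepn hdqo jttx col mbamy jyj okdz ectdx xpo mnzj rxi upaqk ujozp glq wooxe
Hunk 3: at line 6 remove [ectdx,xpo] add [sdop,ixbc,fjbnt] -> 16 lines: lepn hdqo jttx col mbamy jyj okdz sdop ixbc fjbnt mnzj rxi upaqk ujozp glq wooxe
Hunk 4: at line 5 remove [okdz] add [chn,grpbl] -> 17 lines: lepn hdqo jttx col mbamy jyj chn grpbl sdop ixbc fjbnt mnzj rxi upaqk ujozp glq wooxe
Hunk 5: at line 11 remove [rxi,upaqk] add [lvhf,mgl,ays] -> 18 lines: lepn hdqo jttx col mbamy jyj chn grpbl sdop ixbc fjbnt mnzj lvhf mgl ays ujozp glq wooxe
Hunk 6: at line 9 remove [ixbc,fjbnt,mnzj] add [tsymx,hxi,jnsp] -> 18 lines: lepn hdqo jttx col mbamy jyj chn grpbl sdop tsymx hxi jnsp lvhf mgl ays ujozp glq wooxe
Hunk 7: at line 3 remove [col,mbamy,jyj] add [nor,kqxd,xjbv] -> 18 lines: lepn hdqo jttx nor kqxd xjbv chn grpbl sdop tsymx hxi jnsp lvhf mgl ays ujozp glq wooxe
Final line 10: tsymx

Answer: tsymx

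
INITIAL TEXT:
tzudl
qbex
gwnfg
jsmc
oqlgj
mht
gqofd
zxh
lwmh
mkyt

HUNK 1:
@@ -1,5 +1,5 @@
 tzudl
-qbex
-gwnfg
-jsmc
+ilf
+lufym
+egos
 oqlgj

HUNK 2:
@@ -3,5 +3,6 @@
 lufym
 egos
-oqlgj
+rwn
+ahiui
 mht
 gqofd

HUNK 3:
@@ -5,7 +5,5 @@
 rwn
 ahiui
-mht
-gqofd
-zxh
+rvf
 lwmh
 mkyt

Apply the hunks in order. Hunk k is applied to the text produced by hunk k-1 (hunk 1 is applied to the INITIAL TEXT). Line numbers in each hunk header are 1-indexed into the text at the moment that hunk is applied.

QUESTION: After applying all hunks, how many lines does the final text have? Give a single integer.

Answer: 9

Derivation:
Hunk 1: at line 1 remove [qbex,gwnfg,jsmc] add [ilf,lufym,egos] -> 10 lines: tzudl ilf lufym egos oqlgj mht gqofd zxh lwmh mkyt
Hunk 2: at line 3 remove [oqlgj] add [rwn,ahiui] -> 11 lines: tzudl ilf lufym egos rwn ahiui mht gqofd zxh lwmh mkyt
Hunk 3: at line 5 remove [mht,gqofd,zxh] add [rvf] -> 9 lines: tzudl ilf lufym egos rwn ahiui rvf lwmh mkyt
Final line count: 9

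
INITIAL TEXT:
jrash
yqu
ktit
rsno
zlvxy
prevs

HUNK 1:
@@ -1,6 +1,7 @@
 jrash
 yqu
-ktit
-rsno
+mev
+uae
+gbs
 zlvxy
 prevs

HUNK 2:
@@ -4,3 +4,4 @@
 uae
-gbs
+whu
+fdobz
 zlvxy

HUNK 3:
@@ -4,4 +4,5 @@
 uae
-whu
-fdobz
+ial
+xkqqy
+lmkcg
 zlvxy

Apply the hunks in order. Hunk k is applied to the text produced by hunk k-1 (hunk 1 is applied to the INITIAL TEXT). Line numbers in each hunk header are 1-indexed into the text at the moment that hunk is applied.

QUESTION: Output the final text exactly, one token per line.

Hunk 1: at line 1 remove [ktit,rsno] add [mev,uae,gbs] -> 7 lines: jrash yqu mev uae gbs zlvxy prevs
Hunk 2: at line 4 remove [gbs] add [whu,fdobz] -> 8 lines: jrash yqu mev uae whu fdobz zlvxy prevs
Hunk 3: at line 4 remove [whu,fdobz] add [ial,xkqqy,lmkcg] -> 9 lines: jrash yqu mev uae ial xkqqy lmkcg zlvxy prevs

Answer: jrash
yqu
mev
uae
ial
xkqqy
lmkcg
zlvxy
prevs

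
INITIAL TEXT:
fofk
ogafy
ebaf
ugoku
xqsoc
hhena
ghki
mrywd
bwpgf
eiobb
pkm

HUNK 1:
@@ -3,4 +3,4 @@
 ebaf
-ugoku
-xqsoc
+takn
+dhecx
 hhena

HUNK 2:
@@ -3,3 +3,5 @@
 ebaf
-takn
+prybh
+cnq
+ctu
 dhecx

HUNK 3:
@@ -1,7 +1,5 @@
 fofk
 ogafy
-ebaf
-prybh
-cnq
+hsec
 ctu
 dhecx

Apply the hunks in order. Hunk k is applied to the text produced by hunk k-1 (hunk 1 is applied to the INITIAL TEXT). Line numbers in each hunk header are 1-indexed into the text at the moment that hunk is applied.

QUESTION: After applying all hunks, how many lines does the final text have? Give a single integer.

Hunk 1: at line 3 remove [ugoku,xqsoc] add [takn,dhecx] -> 11 lines: fofk ogafy ebaf takn dhecx hhena ghki mrywd bwpgf eiobb pkm
Hunk 2: at line 3 remove [takn] add [prybh,cnq,ctu] -> 13 lines: fofk ogafy ebaf prybh cnq ctu dhecx hhena ghki mrywd bwpgf eiobb pkm
Hunk 3: at line 1 remove [ebaf,prybh,cnq] add [hsec] -> 11 lines: fofk ogafy hsec ctu dhecx hhena ghki mrywd bwpgf eiobb pkm
Final line count: 11

Answer: 11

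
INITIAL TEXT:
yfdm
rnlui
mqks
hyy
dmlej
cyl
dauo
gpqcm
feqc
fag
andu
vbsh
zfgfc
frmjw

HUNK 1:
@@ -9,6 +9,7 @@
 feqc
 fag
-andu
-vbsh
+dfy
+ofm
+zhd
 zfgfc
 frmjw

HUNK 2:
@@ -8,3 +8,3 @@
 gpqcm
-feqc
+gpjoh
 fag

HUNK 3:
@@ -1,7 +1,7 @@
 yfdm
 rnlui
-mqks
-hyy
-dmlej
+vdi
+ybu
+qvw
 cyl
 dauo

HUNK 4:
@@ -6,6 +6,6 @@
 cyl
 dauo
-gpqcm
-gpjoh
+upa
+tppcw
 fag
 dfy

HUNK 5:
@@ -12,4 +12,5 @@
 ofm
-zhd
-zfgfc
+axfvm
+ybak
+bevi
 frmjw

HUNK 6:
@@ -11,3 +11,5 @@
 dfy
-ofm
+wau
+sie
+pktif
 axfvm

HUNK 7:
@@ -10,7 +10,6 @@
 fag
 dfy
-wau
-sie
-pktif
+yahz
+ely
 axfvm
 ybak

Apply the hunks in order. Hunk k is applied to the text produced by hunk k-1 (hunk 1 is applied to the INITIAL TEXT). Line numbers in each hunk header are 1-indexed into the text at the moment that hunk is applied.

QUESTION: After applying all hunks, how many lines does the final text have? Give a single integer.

Hunk 1: at line 9 remove [andu,vbsh] add [dfy,ofm,zhd] -> 15 lines: yfdm rnlui mqks hyy dmlej cyl dauo gpqcm feqc fag dfy ofm zhd zfgfc frmjw
Hunk 2: at line 8 remove [feqc] add [gpjoh] -> 15 lines: yfdm rnlui mqks hyy dmlej cyl dauo gpqcm gpjoh fag dfy ofm zhd zfgfc frmjw
Hunk 3: at line 1 remove [mqks,hyy,dmlej] add [vdi,ybu,qvw] -> 15 lines: yfdm rnlui vdi ybu qvw cyl dauo gpqcm gpjoh fag dfy ofm zhd zfgfc frmjw
Hunk 4: at line 6 remove [gpqcm,gpjoh] add [upa,tppcw] -> 15 lines: yfdm rnlui vdi ybu qvw cyl dauo upa tppcw fag dfy ofm zhd zfgfc frmjw
Hunk 5: at line 12 remove [zhd,zfgfc] add [axfvm,ybak,bevi] -> 16 lines: yfdm rnlui vdi ybu qvw cyl dauo upa tppcw fag dfy ofm axfvm ybak bevi frmjw
Hunk 6: at line 11 remove [ofm] add [wau,sie,pktif] -> 18 lines: yfdm rnlui vdi ybu qvw cyl dauo upa tppcw fag dfy wau sie pktif axfvm ybak bevi frmjw
Hunk 7: at line 10 remove [wau,sie,pktif] add [yahz,ely] -> 17 lines: yfdm rnlui vdi ybu qvw cyl dauo upa tppcw fag dfy yahz ely axfvm ybak bevi frmjw
Final line count: 17

Answer: 17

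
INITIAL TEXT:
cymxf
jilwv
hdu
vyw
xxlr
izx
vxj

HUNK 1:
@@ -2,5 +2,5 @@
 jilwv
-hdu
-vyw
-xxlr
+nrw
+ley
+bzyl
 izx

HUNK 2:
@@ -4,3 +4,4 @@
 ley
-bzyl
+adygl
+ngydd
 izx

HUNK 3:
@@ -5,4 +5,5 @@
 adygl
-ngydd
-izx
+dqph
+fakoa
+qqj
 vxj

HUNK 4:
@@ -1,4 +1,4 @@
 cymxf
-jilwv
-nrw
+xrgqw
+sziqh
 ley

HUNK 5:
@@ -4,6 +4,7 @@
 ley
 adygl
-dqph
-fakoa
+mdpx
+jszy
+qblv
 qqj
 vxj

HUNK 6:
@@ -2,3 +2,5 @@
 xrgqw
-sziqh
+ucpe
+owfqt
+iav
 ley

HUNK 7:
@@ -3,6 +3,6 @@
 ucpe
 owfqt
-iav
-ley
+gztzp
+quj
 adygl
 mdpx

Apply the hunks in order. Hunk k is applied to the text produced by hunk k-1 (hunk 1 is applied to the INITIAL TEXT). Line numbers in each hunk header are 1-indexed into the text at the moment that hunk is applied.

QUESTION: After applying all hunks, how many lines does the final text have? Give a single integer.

Answer: 12

Derivation:
Hunk 1: at line 2 remove [hdu,vyw,xxlr] add [nrw,ley,bzyl] -> 7 lines: cymxf jilwv nrw ley bzyl izx vxj
Hunk 2: at line 4 remove [bzyl] add [adygl,ngydd] -> 8 lines: cymxf jilwv nrw ley adygl ngydd izx vxj
Hunk 3: at line 5 remove [ngydd,izx] add [dqph,fakoa,qqj] -> 9 lines: cymxf jilwv nrw ley adygl dqph fakoa qqj vxj
Hunk 4: at line 1 remove [jilwv,nrw] add [xrgqw,sziqh] -> 9 lines: cymxf xrgqw sziqh ley adygl dqph fakoa qqj vxj
Hunk 5: at line 4 remove [dqph,fakoa] add [mdpx,jszy,qblv] -> 10 lines: cymxf xrgqw sziqh ley adygl mdpx jszy qblv qqj vxj
Hunk 6: at line 2 remove [sziqh] add [ucpe,owfqt,iav] -> 12 lines: cymxf xrgqw ucpe owfqt iav ley adygl mdpx jszy qblv qqj vxj
Hunk 7: at line 3 remove [iav,ley] add [gztzp,quj] -> 12 lines: cymxf xrgqw ucpe owfqt gztzp quj adygl mdpx jszy qblv qqj vxj
Final line count: 12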